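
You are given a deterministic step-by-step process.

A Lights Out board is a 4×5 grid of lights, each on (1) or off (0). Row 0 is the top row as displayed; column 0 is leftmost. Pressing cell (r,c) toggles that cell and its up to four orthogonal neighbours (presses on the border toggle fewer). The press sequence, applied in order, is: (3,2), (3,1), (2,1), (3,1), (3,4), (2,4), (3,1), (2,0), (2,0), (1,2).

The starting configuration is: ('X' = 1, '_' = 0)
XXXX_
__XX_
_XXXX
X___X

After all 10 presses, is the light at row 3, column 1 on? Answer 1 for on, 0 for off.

gen 0: XXXX_
__XX_
_XXXX
X___X
gen 1: XXXX_
__XX_
_X_XX
XXXXX
gen 2: XXXX_
__XX_
___XX
___XX
gen 3: XXXX_
_XXX_
XXXXX
_X_XX
gen 4: XXXX_
_XXX_
X_XXX
X_XXX
gen 5: XXXX_
_XXX_
X_XX_
X_X__
gen 6: XXXX_
_XXXX
X_X_X
X_X_X
gen 7: XXXX_
_XXXX
XXX_X
_X__X
gen 8: XXXX_
XXXXX
__X_X
XX__X
gen 9: XXXX_
_XXXX
XXX_X
_X__X
gen 10: XX_X_
____X
XX__X
_X__X

1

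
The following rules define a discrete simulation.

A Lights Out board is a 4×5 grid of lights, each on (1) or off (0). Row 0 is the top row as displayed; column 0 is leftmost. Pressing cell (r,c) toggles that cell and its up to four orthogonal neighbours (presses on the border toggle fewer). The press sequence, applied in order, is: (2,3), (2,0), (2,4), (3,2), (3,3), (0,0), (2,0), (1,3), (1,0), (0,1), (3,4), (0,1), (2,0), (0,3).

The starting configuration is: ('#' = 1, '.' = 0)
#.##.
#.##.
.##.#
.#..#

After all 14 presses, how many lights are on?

k=0  #.##.
#.##.
.##.#
.#..#
k=1  #.##.
#.#..
.#.#.
.#.##
k=2  #.##.
..#..
#..#.
##.##
k=3  #.##.
..#.#
#...#
##.#.
k=4  #.##.
..#.#
#.#.#
#.#..
k=5  #.##.
..#.#
#.###
#..##
k=6  .###.
#.#.#
#.###
#..##
k=7  .###.
..#.#
.####
...##
k=8  .##..
...#.
.##.#
...##
k=9  ###..
##.#.
###.#
...##
k=10  .....
#..#.
###.#
...##
k=11  .....
#..#.
###..
.....
k=12  ###..
##.#.
###..
.....
k=13  ###..
.#.#.
..#..
#....
k=14  ##.##
.#...
..#..
#....

7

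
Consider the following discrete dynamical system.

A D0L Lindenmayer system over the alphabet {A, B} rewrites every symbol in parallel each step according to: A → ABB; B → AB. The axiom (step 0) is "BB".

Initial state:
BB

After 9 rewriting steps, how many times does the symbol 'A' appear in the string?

1970

[0] BB
[1] ABAB
[2] ABBABABBAB
[3] ABBABABABBABABBABABABBAB
[4] ABBABABABBABABBABABBABABABBABABBABABABBABABBABABBABABABBAB
[5] ABBABABABBABABBABABBABABABBABABBABABABBABABBABABABBABABBAB…ABBABABBABABABBABABBABABABBABABBABABABBABABBABABBABABABBAB  (len 140)
[6] ABBABABABBABABBABABBABABABBABABBABABABBABABBABABABBABABBAB…ABBABABBABABABBABABBABABABBABABBABABABBABABBABABBABABABBAB  (len 338)
[7] ABBABABABBABABBABABBABABABBABABBABABABBABABBABABABBABABBAB…ABBABABBABABABBABABBABABABBABABBABABABBABABBABABBABABABBAB  (len 816)
[8] ABBABABABBABABBABABBABABABBABABBABABABBABABBABABABBABABBAB…ABBABABBABABABBABABBABABABBABABBABABABBABABBABABBABABABBAB  (len 1970)
[9] ABBABABABBABABBABABBABABABBABABBABABABBABABBABABABBABABBAB…ABBABABBABABABBABABBABABABBABABBABABABBABABBABABBABABABBAB  (len 4756)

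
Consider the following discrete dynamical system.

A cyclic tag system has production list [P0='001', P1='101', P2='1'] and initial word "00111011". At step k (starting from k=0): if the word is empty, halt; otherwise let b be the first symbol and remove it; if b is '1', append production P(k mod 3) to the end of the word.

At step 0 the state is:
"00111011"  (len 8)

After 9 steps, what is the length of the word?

13

0) "00111011"  (len 8)
1) "0111011"  (len 7)
2) "111011"  (len 6)
3) "110111"  (len 6)
4) "10111001"  (len 8)
5) "0111001101"  (len 10)
6) "111001101"  (len 9)
7) "11001101001"  (len 11)
8) "1001101001101"  (len 13)
9) "0011010011011"  (len 13)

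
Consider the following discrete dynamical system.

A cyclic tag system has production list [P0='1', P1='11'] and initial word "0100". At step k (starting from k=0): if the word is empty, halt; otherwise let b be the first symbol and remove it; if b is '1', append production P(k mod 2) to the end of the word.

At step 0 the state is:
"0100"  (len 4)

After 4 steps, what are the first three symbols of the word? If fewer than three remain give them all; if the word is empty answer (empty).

11

k=0  "0100"  (len 4)
k=1  "100"  (len 3)
k=2  "0011"  (len 4)
k=3  "011"  (len 3)
k=4  "11"  (len 2)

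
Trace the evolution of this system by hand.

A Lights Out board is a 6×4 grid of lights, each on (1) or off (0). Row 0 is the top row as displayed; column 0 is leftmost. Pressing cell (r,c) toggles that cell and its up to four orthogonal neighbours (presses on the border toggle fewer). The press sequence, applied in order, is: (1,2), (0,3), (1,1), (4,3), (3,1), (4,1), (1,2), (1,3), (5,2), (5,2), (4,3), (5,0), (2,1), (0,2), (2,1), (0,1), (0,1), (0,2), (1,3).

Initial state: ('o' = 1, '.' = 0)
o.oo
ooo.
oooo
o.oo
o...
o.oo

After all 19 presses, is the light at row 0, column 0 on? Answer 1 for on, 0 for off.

[0] o.oo
ooo.
oooo
o.oo
o...
o.oo
[1] o..o
o..o
oo.o
o.oo
o...
o.oo
[2] o.o.
o...
oo.o
o.oo
o...
o.oo
[3] ooo.
.oo.
o..o
o.oo
o...
o.oo
[4] ooo.
.oo.
o..o
o.o.
o.oo
o.o.
[5] ooo.
.oo.
oo.o
.o..
oooo
o.o.
[6] ooo.
.oo.
oo.o
....
...o
ooo.
[7] oo..
...o
oooo
....
...o
ooo.
[8] oo.o
..o.
ooo.
....
...o
ooo.
[9] oo.o
..o.
ooo.
....
..oo
o..o
[10] oo.o
..o.
ooo.
....
...o
ooo.
[11] oo.o
..o.
ooo.
...o
..o.
oooo
[12] oo.o
..o.
ooo.
...o
o.o.
..oo
[13] oo.o
.oo.
....
.o.o
o.o.
..oo
[14] o.o.
.o..
....
.o.o
o.o.
..oo
[15] o.o.
....
ooo.
...o
o.o.
..oo
[16] .o..
.o..
ooo.
...o
o.o.
..oo
[17] o.o.
....
ooo.
...o
o.o.
..oo
[18] oo.o
..o.
ooo.
...o
o.o.
..oo
[19] oo..
...o
oooo
...o
o.o.
..oo

1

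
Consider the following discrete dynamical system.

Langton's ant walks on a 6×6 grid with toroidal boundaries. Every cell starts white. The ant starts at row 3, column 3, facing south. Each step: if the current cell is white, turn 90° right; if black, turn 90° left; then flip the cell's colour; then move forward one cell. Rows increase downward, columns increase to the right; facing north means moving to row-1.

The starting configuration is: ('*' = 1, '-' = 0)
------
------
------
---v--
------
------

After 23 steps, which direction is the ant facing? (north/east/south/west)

step 0: ------
------
------
---v--
------
------
step 1: ------
------
------
--<*--
------
------
step 2: ------
------
--^---
--**--
------
------
step 3: ------
------
--*>--
--**--
------
------
step 4: ------
------
--**--
--*v--
------
------
step 5: ------
------
--**--
--*->-
------
------
step 6: ------
------
--**--
--*-*-
----v-
------
step 7: ------
------
--**--
--*-*-
---<*-
------
step 8: ------
------
--**--
--*^*-
---**-
------
step 9: ------
------
--**--
--**>-
---**-
------
step 10: ------
------
--**^-
--**--
---**-
------
step 11: ------
------
--***>
--**--
---**-
------
step 12: ------
------
--****
--**-v
---**-
------
step 13: ------
------
--****
--**<*
---**-
------
step 14: ------
------
--**^*
--****
---**-
------
step 15: ------
------
--*<-*
--****
---**-
------
step 16: ------
------
--*--*
--*v**
---**-
------
step 17: ------
------
--*--*
--*->*
---**-
------
step 18: ------
------
--*-^*
--*--*
---**-
------
step 19: ------
------
--*-*>
--*--*
---**-
------
step 20: ------
-----^
--*-*-
--*--*
---**-
------
step 21: ------
>----*
--*-*-
--*--*
---**-
------
step 22: ------
*----*
v-*-*-
--*--*
---**-
------
step 23: ------
*----*
*-*-*<
--*--*
---**-
------

west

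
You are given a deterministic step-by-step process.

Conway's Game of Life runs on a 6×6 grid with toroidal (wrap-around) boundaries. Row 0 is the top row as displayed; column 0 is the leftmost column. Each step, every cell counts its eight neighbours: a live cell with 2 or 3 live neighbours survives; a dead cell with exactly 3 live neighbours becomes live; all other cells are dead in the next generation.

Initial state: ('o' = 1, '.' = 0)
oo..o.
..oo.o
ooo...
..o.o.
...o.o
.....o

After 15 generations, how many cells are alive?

17

step 0: oo..o.
..oo.o
ooo...
..o.o.
...o.o
.....o
step 1: ooooo.
...ooo
o...oo
o.o.oo
...o.o
.....o
step 2: ooo...
......
.o....
.o....
...o..
.o...o
step 3: ooo...
o.o...
......
..o...
o.o...
.o....
step 4: o.o...
o.o...
.o....
.o....
..o...
......
step 5: ......
o.o...
ooo...
.oo...
......
.o....
step 6: .o....
o.o...
o..o..
o.o...
.oo...
......
step 7: .o....
o.o...
o.oo.o
o.oo..
.oo...
.oo...
step 8: o.....
o.oo.o
o...oo
o...oo
o.....
o.....
step 9: o.....
...o..
......
.o..o.
oo....
oo...o
step 10: oo...o
......
......
oo....
..o...
.....o
step 11: o....o
o.....
......
.o....
oo....
.o...o
step 12: .o...o
o....o
......
oo....
.oo...
.o...o
step 13: .o..oo
o....o
.o...o
ooo...
..o...
.o....
step 14: .o..oo
.o....
..o..o
o.o...
o.o...
ooo...
step 15: .....o
.oo.oo
o.o...
o.oo.o
o.oo.o
..oo..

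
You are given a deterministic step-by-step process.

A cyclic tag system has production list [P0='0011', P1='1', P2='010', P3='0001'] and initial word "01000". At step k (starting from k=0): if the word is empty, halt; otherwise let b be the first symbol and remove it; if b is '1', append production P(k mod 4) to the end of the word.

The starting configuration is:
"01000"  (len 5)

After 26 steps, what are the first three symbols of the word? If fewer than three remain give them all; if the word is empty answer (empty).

step 0: "01000"  (len 5)
step 1: "1000"  (len 4)
step 2: "0001"  (len 4)
step 3: "001"  (len 3)
step 4: "01"  (len 2)
step 5: "1"  (len 1)
step 6: "1"  (len 1)
step 7: "010"  (len 3)
step 8: "10"  (len 2)
step 9: "00011"  (len 5)
step 10: "0011"  (len 4)
step 11: "011"  (len 3)
step 12: "11"  (len 2)
step 13: "10011"  (len 5)
step 14: "00111"  (len 5)
step 15: "0111"  (len 4)
step 16: "111"  (len 3)
step 17: "110011"  (len 6)
step 18: "100111"  (len 6)
step 19: "00111010"  (len 8)
step 20: "0111010"  (len 7)
step 21: "111010"  (len 6)
step 22: "110101"  (len 6)
step 23: "10101010"  (len 8)
step 24: "01010100001"  (len 11)
step 25: "1010100001"  (len 10)
step 26: "0101000011"  (len 10)

010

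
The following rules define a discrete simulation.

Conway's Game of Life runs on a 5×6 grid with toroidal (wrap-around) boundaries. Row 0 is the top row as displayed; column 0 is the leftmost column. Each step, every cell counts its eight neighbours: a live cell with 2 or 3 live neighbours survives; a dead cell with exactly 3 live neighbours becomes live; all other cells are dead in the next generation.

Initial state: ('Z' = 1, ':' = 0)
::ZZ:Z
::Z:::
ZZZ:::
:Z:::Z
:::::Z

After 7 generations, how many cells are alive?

[0] ::ZZ:Z
::Z:::
ZZZ:::
:Z:::Z
:::::Z
[1] ::ZZZ:
Z:::::
Z:Z:::
:ZZ::Z
::Z::Z
[2] :ZZZZZ
::Z::Z
Z:Z::Z
::ZZ:Z
Z::::Z
[3] :ZZZ::
::::::
Z:Z::Z
::ZZ::
::::::
[4] ::Z:::
Z::Z::
:ZZZ::
:ZZZ::
:Z::::
[5] :ZZ:::
:::Z::
Z:::Z:
Z::Z::
:Z:Z::
[6] :Z:Z::
:ZZZ::
:::ZZZ
ZZZZZZ
ZZ:Z::
[7] :::ZZ:
ZZ::::
::::::
::::::
::::::

4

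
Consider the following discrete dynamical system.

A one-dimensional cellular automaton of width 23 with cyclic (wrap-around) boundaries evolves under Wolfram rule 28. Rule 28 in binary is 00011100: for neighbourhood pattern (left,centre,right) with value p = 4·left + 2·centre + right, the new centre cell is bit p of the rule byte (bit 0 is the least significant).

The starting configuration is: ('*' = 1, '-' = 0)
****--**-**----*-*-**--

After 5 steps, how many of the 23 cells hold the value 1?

11

[0] ****--**-**----*-*-**--
[1] *---*-*--*-*---*-*-*-*-
[2] **--*-**-*-**--*-*-*-*-
[3] *-*-*-*--*-*-*-*-*-*-*-
[4] *-*-*-**-*-*-*-*-*-*-*-
[5] *-*-*-*--*-*-*-*-*-*-*-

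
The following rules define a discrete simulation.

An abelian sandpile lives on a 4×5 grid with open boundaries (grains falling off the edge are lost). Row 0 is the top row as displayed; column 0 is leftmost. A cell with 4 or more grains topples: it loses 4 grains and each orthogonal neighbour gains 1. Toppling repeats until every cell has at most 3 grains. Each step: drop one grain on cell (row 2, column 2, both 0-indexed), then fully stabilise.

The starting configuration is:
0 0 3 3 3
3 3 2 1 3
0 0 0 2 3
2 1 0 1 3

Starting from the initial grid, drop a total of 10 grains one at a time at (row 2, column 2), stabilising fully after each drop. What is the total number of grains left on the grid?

0) 0 0 3 3 3
3 3 2 1 3
0 0 0 2 3
2 1 0 1 3
1) 0 0 3 3 3
3 3 2 1 3
0 0 1 2 3
2 1 0 1 3
2) 0 0 3 3 3
3 3 2 1 3
0 0 2 2 3
2 1 0 1 3
3) 0 0 3 3 3
3 3 2 1 3
0 0 3 2 3
2 1 0 1 3
4) 0 0 3 3 3
3 3 3 1 3
0 1 0 3 3
2 1 1 1 3
5) 0 0 3 3 3
3 3 3 1 3
0 1 1 3 3
2 1 1 1 3
6) 0 0 3 3 3
3 3 3 1 3
0 1 2 3 3
2 1 1 1 3
7) 0 0 3 3 3
3 3 3 1 3
0 1 3 3 3
2 1 1 1 3
8) 1 2 1 2 1
0 1 3 1 2
1 3 2 2 2
2 1 2 3 0
9) 1 2 1 2 1
0 1 3 1 2
1 3 3 2 2
2 1 2 3 0
10) 1 2 2 2 1
0 3 0 2 2
2 0 2 3 2
2 2 3 3 0

34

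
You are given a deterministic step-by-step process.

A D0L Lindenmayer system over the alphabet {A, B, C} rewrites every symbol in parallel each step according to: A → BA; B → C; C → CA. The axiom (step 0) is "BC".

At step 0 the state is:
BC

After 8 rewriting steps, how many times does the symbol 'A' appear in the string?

77

t=0: BC
t=1: CCA
t=2: CACABA
t=3: CABACABACBA
t=4: CABACBACABACBACACBA
t=5: CABACBACACBACABACBACACBACABACACBA
t=6: CABACBACACBACABACACBACABACBACACBACABACACBACABACBACABACACBA
t=7: CABACBACACBACABACACBACABACBACABACACBACABACBACACBACABACACBACABACBACABACACBACABACBACACBACABACBACABACACBA
t=8: CABACBACACBACABACACBACABACBACABACACBACABACBACACBACABACBACA…CABACACBACABACBACACBACABACACBACABACBACACBACABACBACABACACBA  (len 179)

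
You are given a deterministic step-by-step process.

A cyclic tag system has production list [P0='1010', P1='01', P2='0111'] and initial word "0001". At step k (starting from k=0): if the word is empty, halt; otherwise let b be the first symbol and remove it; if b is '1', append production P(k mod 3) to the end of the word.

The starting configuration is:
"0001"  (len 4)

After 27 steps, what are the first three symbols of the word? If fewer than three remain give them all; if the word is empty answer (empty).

t=0: "0001"  (len 4)
t=1: "001"  (len 3)
t=2: "01"  (len 2)
t=3: "1"  (len 1)
t=4: "1010"  (len 4)
t=5: "01001"  (len 5)
t=6: "1001"  (len 4)
t=7: "0011010"  (len 7)
t=8: "011010"  (len 6)
t=9: "11010"  (len 5)
t=10: "10101010"  (len 8)
t=11: "010101001"  (len 9)
t=12: "10101001"  (len 8)
t=13: "01010011010"  (len 11)
t=14: "1010011010"  (len 10)
t=15: "0100110100111"  (len 13)
t=16: "100110100111"  (len 12)
t=17: "0011010011101"  (len 13)
t=18: "011010011101"  (len 12)
t=19: "11010011101"  (len 11)
t=20: "101001110101"  (len 12)
t=21: "010011101010111"  (len 15)
t=22: "10011101010111"  (len 14)
t=23: "001110101011101"  (len 15)
t=24: "01110101011101"  (len 14)
t=25: "1110101011101"  (len 13)
t=26: "11010101110101"  (len 14)
t=27: "10101011101010111"  (len 17)

101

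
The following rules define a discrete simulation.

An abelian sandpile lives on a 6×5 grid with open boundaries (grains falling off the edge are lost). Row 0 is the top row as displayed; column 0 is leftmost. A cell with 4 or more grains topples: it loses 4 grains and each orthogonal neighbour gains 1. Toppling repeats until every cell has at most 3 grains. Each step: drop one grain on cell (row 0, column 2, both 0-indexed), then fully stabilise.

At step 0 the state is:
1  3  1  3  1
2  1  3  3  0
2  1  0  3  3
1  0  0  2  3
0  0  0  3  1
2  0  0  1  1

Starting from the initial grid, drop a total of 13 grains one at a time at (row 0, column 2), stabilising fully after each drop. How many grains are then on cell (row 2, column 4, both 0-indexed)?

1

step 0: 1  3  1  3  1
2  1  3  3  0
2  1  0  3  3
1  0  0  2  3
0  0  0  3  1
2  0  0  1  1
step 1: 1  3  2  3  1
2  1  3  3  0
2  1  0  3  3
1  0  0  2  3
0  0  0  3  1
2  0  0  1  1
step 2: 1  3  3  3  1
2  1  3  3  0
2  1  0  3  3
1  0  0  2  3
0  0  0  3  1
2  0  0  1  1
step 3: 2  0  3  1  2
2  3  1  2  2
2  1  2  2  1
1  0  1  1  1
0  0  1  0  3
2  0  0  2  1
step 4: 2  1  0  2  2
2  3  2  2  2
2  1  2  2  1
1  0  1  1  1
0  0  1  0  3
2  0  0  2  1
step 5: 2  1  1  2  2
2  3  2  2  2
2  1  2  2  1
1  0  1  1  1
0  0  1  0  3
2  0  0  2  1
step 6: 2  1  2  2  2
2  3  2  2  2
2  1  2  2  1
1  0  1  1  1
0  0  1  0  3
2  0  0  2  1
step 7: 2  1  3  2  2
2  3  2  2  2
2  1  2  2  1
1  0  1  1  1
0  0  1  0  3
2  0  0  2  1
step 8: 2  2  0  3  2
2  3  3  2  2
2  1  2  2  1
1  0  1  1  1
0  0  1  0  3
2  0  0  2  1
step 9: 2  2  1  3  2
2  3  3  2  2
2  1  2  2  1
1  0  1  1  1
0  0  1  0  3
2  0  0  2  1
step 10: 2  2  2  3  2
2  3  3  2  2
2  1  2  2  1
1  0  1  1  1
0  0  1  0  3
2  0  0  2  1
step 11: 2  2  3  3  2
2  3  3  2  2
2  1  2  2  1
1  0  1  1  1
0  0  1  0  3
2  0  0  2  1
step 12: 3  0  3  1  3
3  1  2  0  3
2  2  3  3  1
1  0  1  1  1
0  0  1  0  3
2  0  0  2  1
step 13: 3  1  0  2  3
3  1  3  0  3
2  2  3  3  1
1  0  1  1  1
0  0  1  0  3
2  0  0  2  1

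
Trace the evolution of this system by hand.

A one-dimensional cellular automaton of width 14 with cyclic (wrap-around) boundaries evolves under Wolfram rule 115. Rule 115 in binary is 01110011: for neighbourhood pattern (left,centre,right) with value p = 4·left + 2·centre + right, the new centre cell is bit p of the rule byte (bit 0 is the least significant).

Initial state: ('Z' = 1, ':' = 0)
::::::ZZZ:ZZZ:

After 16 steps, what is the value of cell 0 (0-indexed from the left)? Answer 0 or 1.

1

k=0  ::::::ZZZ:ZZZ:
k=1  ZZZZZZ::ZZ::ZZ
k=2  :::::ZZZ:ZZZ::
k=3  ZZZZZ::ZZ::ZZZ
k=4  ::::ZZZ:ZZZ:::
k=5  ZZZZ::ZZ::ZZZZ
k=6  :::ZZZ:ZZZ::::
k=7  ZZZ::ZZ::ZZZZZ
k=8  ::ZZZ:ZZZ:::::
k=9  ZZ::ZZ::ZZZZZZ
k=10  :ZZZ:ZZZ::::::
k=11  Z::ZZ::ZZZZZZZ
k=12  ZZZ:ZZZ:::::::
k=13  ::ZZ::ZZZZZZZZ
k=14  ZZ:ZZZ:::::::Z
k=15  :ZZ::ZZZZZZZZ:
k=16  Z:ZZZ:::::::ZZ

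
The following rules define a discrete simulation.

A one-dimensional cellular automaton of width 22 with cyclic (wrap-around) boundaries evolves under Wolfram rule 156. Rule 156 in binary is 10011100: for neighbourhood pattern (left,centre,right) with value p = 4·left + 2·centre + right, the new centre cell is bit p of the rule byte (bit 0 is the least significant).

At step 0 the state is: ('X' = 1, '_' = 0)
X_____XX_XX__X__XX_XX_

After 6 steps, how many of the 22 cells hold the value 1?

step 0: X_____XX_XX__X__XX_XX_
step 1: XX____X__X_X_XX_X__X__
step 2: X_X___XX_X_X_X__XX_XX_
step 3: X_XX__X__X_X_XX_X__X__
step 4: X_X_X_XX_X_X_X__XX_XX_
step 5: X_X_X_X__X_X_XX_X__X__
step 6: X_X_X_XX_X_X_X__XX_XX_

12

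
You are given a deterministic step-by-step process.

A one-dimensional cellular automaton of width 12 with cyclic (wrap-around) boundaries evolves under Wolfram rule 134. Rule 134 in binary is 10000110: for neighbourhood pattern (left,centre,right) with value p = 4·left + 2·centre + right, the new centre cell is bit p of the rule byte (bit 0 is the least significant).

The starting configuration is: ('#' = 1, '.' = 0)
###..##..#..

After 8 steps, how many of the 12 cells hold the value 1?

0) ###..##..#..
1) .#..#...##.#
2) .#.##..#...#
3) .#....##..##
4) .#...#...#..
5) ##..##..##..
6) ...#...#...#
7) ..##..##..##
8) .#...#...#..

3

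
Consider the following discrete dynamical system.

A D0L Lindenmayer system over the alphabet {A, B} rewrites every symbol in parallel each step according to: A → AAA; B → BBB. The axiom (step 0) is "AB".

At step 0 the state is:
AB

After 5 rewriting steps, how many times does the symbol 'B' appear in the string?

0) AB
1) AAABBB
2) AAAAAAAAABBBBBBBBB
3) AAAAAAAAAAAAAAAAAAAAAAAAAAABBBBBBBBBBBBBBBBBBBBBBBBBBB
4) AAAAAAAAAAAAAAAAAAAAAAAAAAAAAAAAAAAAAAAAAAAAAAAAAAAAAAAAAA…BBBBBBBBBBBBBBBBBBBBBBBBBBBBBBBBBBBBBBBBBBBBBBBBBBBBBBBBBB  (len 162)
5) AAAAAAAAAAAAAAAAAAAAAAAAAAAAAAAAAAAAAAAAAAAAAAAAAAAAAAAAAA…BBBBBBBBBBBBBBBBBBBBBBBBBBBBBBBBBBBBBBBBBBBBBBBBBBBBBBBBBB  (len 486)

243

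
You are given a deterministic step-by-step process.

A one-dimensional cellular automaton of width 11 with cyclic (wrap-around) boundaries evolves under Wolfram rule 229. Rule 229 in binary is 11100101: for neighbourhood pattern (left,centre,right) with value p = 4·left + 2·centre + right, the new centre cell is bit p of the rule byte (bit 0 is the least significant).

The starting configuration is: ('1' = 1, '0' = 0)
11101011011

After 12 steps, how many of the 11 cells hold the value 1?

9

[0] 11101011011
[1] 11111101101
[2] 11111110110
[3] 01111111011
[4] 10111111101
[5] 11011111110
[6] 01101111111
[7] 10110111111
[8] 11011011111
[9] 11101101111
[10] 11110110111
[11] 11111011011
[12] 11111101101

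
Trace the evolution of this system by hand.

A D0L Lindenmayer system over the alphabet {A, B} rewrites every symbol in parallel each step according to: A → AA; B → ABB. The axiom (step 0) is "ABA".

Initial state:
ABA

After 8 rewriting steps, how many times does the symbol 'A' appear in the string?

1536

t=0: ABA
t=1: AAABBAA
t=2: AAAAAAABBABBAAAA
t=3: AAAAAAAAAAAAAAABBABBAAABBABBAAAAAAAA
t=4: AAAAAAAAAAAAAAAAAAAAAAAAAAAAAAABBABBAAABBABBAAAAAAABBABBAAABBABBAAAAAAAAAAAAAAAA
t=5: AAAAAAAAAAAAAAAAAAAAAAAAAAAAAAAAAAAAAAAAAAAAAAAAAAAAAAAAAA…ABBABBAAAAAAABBABBAAABBABBAAAAAAAAAAAAAAAAAAAAAAAAAAAAAAAA  (len 176)
t=6: AAAAAAAAAAAAAAAAAAAAAAAAAAAAAAAAAAAAAAAAAAAAAAAAAAAAAAAAAA…AAAAAAAAAAAAAAAAAAAAAAAAAAAAAAAAAAAAAAAAAAAAAAAAAAAAAAAAAA  (len 384)
t=7: AAAAAAAAAAAAAAAAAAAAAAAAAAAAAAAAAAAAAAAAAAAAAAAAAAAAAAAAAA…AAAAAAAAAAAAAAAAAAAAAAAAAAAAAAAAAAAAAAAAAAAAAAAAAAAAAAAAAA  (len 832)
t=8: AAAAAAAAAAAAAAAAAAAAAAAAAAAAAAAAAAAAAAAAAAAAAAAAAAAAAAAAAA…AAAAAAAAAAAAAAAAAAAAAAAAAAAAAAAAAAAAAAAAAAAAAAAAAAAAAAAAAA  (len 1792)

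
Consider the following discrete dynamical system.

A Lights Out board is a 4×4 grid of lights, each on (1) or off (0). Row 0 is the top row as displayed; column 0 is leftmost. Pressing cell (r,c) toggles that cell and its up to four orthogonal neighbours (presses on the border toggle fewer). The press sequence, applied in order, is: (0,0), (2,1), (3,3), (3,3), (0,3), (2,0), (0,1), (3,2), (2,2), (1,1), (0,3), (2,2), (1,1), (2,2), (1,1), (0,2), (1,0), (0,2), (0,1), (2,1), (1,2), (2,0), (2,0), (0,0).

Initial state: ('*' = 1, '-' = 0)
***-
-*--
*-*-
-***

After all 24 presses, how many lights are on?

8

[0] ***-
-*--
*-*-
-***
[1] --*-
**--
*-*-
-***
[2] --*-
*---
-*--
--**
[3] --*-
*---
-*-*
----
[4] --*-
*---
-*--
--**
[5] ---*
*--*
-*--
--**
[6] ---*
---*
*---
*-**
[7] ****
-*-*
*---
*-**
[8] ****
-*-*
*-*-
**--
[9] ****
-***
**-*
***-
[10] *-**
*--*
*--*
***-
[11] *---
*---
*--*
***-
[12] *---
*-*-
***-
**--
[13] **--
-*--
*-*-
**--
[14] **--
-**-
**-*
***-
[15] *---
*---
*--*
***-
[16] ****
*-*-
*--*
***-
[17] -***
-**-
---*
***-
[18] ----
-*--
---*
***-
[19] ***-
----
---*
***-
[20] ***-
-*--
****
*-*-
[21] **--
--**
**-*
*-*-
[22] **--
*-**
---*
--*-
[23] **--
--**
**-*
*-*-
[24] ----
*-**
**-*
*-*-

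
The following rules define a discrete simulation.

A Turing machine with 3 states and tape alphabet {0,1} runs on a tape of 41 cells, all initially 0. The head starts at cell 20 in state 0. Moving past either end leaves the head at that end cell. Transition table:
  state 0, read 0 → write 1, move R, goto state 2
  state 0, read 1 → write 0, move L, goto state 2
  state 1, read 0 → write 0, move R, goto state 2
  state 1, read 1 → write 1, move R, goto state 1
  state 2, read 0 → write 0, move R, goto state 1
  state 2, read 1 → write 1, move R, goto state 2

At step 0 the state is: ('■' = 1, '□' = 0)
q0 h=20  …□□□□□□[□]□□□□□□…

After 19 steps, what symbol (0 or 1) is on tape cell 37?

0) q0 h=20  …□□□□□□[□]□□□□□□…
1) q2 h=21  …□□□□□■[□]□□□□□□…
2) q1 h=22  …□□□□■□[□]□□□□□□…
3) q2 h=23  …□□□■□□[□]□□□□□□…
4) q1 h=24  …□□■□□□[□]□□□□□□…
5) q2 h=25  …□■□□□□[□]□□□□□□…
6) q1 h=26  …■□□□□□[□]□□□□□□…
7) q2 h=27  …□□□□□□[□]□□□□□□…
8) q1 h=28  …□□□□□□[□]□□□□□□…
9) q2 h=29  …□□□□□□[□]□□□□□□…
10) q1 h=30  …□□□□□□[□]□□□□□□…
11) q2 h=31  …□□□□□□[□]□□□□□□…
12) q1 h=32  …□□□□□□[□]□□□□□□…
13) q2 h=33  …□□□□□□[□]□□□□□□…
14) q1 h=34  …□□□□□□[□]□□□□□□|
15) q2 h=35  …□□□□□□[□]□□□□□|
16) q1 h=36  …□□□□□□[□]□□□□|
17) q2 h=37  …□□□□□□[□]□□□|
18) q1 h=38  …□□□□□□[□]□□|
19) q2 h=39  …□□□□□□[□]□|

0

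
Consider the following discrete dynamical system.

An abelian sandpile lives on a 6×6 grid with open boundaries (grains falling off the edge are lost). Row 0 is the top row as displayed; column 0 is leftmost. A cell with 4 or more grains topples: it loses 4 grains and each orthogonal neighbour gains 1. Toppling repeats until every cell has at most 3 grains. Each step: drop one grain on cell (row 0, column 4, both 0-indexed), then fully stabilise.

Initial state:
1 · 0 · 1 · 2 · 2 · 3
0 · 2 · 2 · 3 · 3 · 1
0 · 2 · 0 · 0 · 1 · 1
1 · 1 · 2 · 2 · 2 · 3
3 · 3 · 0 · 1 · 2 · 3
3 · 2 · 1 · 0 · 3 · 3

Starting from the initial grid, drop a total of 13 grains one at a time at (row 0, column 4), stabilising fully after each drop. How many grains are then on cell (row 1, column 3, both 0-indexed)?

k=0  1 · 0 · 1 · 2 · 2 · 3
0 · 2 · 2 · 3 · 3 · 1
0 · 2 · 0 · 0 · 1 · 1
1 · 1 · 2 · 2 · 2 · 3
3 · 3 · 0 · 1 · 2 · 3
3 · 2 · 1 · 0 · 3 · 3
k=1  1 · 0 · 1 · 2 · 3 · 3
0 · 2 · 2 · 3 · 3 · 1
0 · 2 · 0 · 0 · 1 · 1
1 · 1 · 2 · 2 · 2 · 3
3 · 3 · 0 · 1 · 2 · 3
3 · 2 · 1 · 0 · 3 · 3
k=2  1 · 0 · 2 · 0 · 3 · 0
0 · 2 · 3 · 1 · 1 · 3
0 · 2 · 0 · 1 · 2 · 1
1 · 1 · 2 · 2 · 2 · 3
3 · 3 · 0 · 1 · 2 · 3
3 · 2 · 1 · 0 · 3 · 3
k=3  1 · 0 · 2 · 1 · 0 · 1
0 · 2 · 3 · 1 · 2 · 3
0 · 2 · 0 · 1 · 2 · 1
1 · 1 · 2 · 2 · 2 · 3
3 · 3 · 0 · 1 · 2 · 3
3 · 2 · 1 · 0 · 3 · 3
k=4  1 · 0 · 2 · 1 · 1 · 1
0 · 2 · 3 · 1 · 2 · 3
0 · 2 · 0 · 1 · 2 · 1
1 · 1 · 2 · 2 · 2 · 3
3 · 3 · 0 · 1 · 2 · 3
3 · 2 · 1 · 0 · 3 · 3
k=5  1 · 0 · 2 · 1 · 2 · 1
0 · 2 · 3 · 1 · 2 · 3
0 · 2 · 0 · 1 · 2 · 1
1 · 1 · 2 · 2 · 2 · 3
3 · 3 · 0 · 1 · 2 · 3
3 · 2 · 1 · 0 · 3 · 3
k=6  1 · 0 · 2 · 1 · 3 · 1
0 · 2 · 3 · 1 · 2 · 3
0 · 2 · 0 · 1 · 2 · 1
1 · 1 · 2 · 2 · 2 · 3
3 · 3 · 0 · 1 · 2 · 3
3 · 2 · 1 · 0 · 3 · 3
k=7  1 · 0 · 2 · 2 · 0 · 2
0 · 2 · 3 · 1 · 3 · 3
0 · 2 · 0 · 1 · 2 · 1
1 · 1 · 2 · 2 · 2 · 3
3 · 3 · 0 · 1 · 2 · 3
3 · 2 · 1 · 0 · 3 · 3
k=8  1 · 0 · 2 · 2 · 1 · 2
0 · 2 · 3 · 1 · 3 · 3
0 · 2 · 0 · 1 · 2 · 1
1 · 1 · 2 · 2 · 2 · 3
3 · 3 · 0 · 1 · 2 · 3
3 · 2 · 1 · 0 · 3 · 3
k=9  1 · 0 · 2 · 2 · 2 · 2
0 · 2 · 3 · 1 · 3 · 3
0 · 2 · 0 · 1 · 2 · 1
1 · 1 · 2 · 2 · 2 · 3
3 · 3 · 0 · 1 · 2 · 3
3 · 2 · 1 · 0 · 3 · 3
k=10  1 · 0 · 2 · 2 · 3 · 2
0 · 2 · 3 · 1 · 3 · 3
0 · 2 · 0 · 1 · 2 · 1
1 · 1 · 2 · 2 · 2 · 3
3 · 3 · 0 · 1 · 2 · 3
3 · 2 · 1 · 0 · 3 · 3
k=11  1 · 0 · 2 · 3 · 2 · 0
0 · 2 · 3 · 2 · 1 · 1
0 · 2 · 0 · 1 · 3 · 2
1 · 1 · 2 · 2 · 2 · 3
3 · 3 · 0 · 1 · 2 · 3
3 · 2 · 1 · 0 · 3 · 3
k=12  1 · 0 · 2 · 3 · 3 · 0
0 · 2 · 3 · 2 · 1 · 1
0 · 2 · 0 · 1 · 3 · 2
1 · 1 · 2 · 2 · 2 · 3
3 · 3 · 0 · 1 · 2 · 3
3 · 2 · 1 · 0 · 3 · 3
k=13  1 · 0 · 3 · 0 · 1 · 1
0 · 2 · 3 · 3 · 2 · 1
0 · 2 · 0 · 1 · 3 · 2
1 · 1 · 2 · 2 · 2 · 3
3 · 3 · 0 · 1 · 2 · 3
3 · 2 · 1 · 0 · 3 · 3

3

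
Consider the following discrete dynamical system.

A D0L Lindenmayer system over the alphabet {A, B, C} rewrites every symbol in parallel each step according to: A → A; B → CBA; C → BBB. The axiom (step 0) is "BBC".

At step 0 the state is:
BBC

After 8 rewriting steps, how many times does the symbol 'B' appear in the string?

[0] BBC
[1] CBACBABBB
[2] BBBCBAABBBCBAACBACBACBA
[3] CBACBACBABBBCBAAACBACBACBABBBCBAAABBBCBAABBBCBAABBBCBAA
[4] BBBCBAABBBCBAABBBCBAACBACBACBABBBCBAAAABBBCBAABBBCBAABBBCB…BCBAAAACBACBACBABBBCBAAACBACBACBABBBCBAAACBACBACBABBBCBAAA  (len 129)
[5] CBACBACBABBBCBAAACBACBACBABBBCBAAACBACBACBABBBCBAAABBBCBAA…ACBACBACBABBBCBAAAABBBCBAABBBCBAABBBCBAACBACBACBABBBCBAAAA  (len 299)
[6] BBBCBAABBBCBAABBBCBAACBACBACBABBBCBAAAABBBCBAABBBCBAABBBCB…ACBACBACBABBBCBAAABBBCBAABBBCBAABBBCBAACBACBACBABBBCBAAAAA  (len 691)
[7] CBACBACBABBBCBAAACBACBACBABBBCBAAACBACBACBABBBCBAAABBBCBAA…CBACBACBABBBCBAAABBBCBAABBBCBAABBBCBAACBACBACBABBBCBAAAAAA  (len 1593)
[8] BBBCBAABBBCBAABBBCBAACBACBACBABBBCBAAAABBBCBAABBBCBAABBBCB…BACBACBABBBCBAAABBBCBAABBBCBAABBBCBAACBACBACBABBBCBAAAAAAA  (len 3671)

1667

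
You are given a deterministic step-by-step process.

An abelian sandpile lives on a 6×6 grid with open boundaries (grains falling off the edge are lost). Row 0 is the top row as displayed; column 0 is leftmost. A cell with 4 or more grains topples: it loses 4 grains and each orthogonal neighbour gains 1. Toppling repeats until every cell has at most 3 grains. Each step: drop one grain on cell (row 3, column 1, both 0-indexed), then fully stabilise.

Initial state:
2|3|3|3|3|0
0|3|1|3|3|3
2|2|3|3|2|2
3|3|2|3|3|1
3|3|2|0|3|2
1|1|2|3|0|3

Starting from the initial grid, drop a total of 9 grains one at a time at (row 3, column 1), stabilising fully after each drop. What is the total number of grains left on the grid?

[0] 2|3|3|3|3|0
0|3|1|3|3|3
2|2|3|3|2|2
3|3|2|3|3|1
3|3|2|0|3|2
1|1|2|3|0|3
[1] 2|3|3|3|3|0
0|3|1|3|3|3
3|3|3|3|2|2
1|2|3|3|3|1
1|1|3|0|3|2
2|2|2|3|0|3
[2] 2|3|3|3|3|0
0|3|1|3|3|3
3|3|3|3|2|2
1|3|3|3|3|1
1|1|3|0|3|2
2|2|2|3|0|3
[3] 3|1|2|2|1|2
2|2|1|3|3|1
0|3|3|3|2|0
3|2|3|2|2|3
1|3|0|3|0|3
2|2|3|3|1|3
[4] 3|1|2|2|1|2
2|2|1|3|3|1
0|3|3|3|2|0
3|3|3|2|2|3
1|3|0|3|0|3
2|2|3|3|1|3
[5] 3|1|2|3|2|2
2|3|3|1|1|2
2|2|3|3|1|2
1|1|0|3|1|1
3|3|1|2|3|1
3|0|2|1|3|0
[6] 3|1|2|3|2|2
2|3|3|1|1|2
2|2|3|3|1|2
1|2|0|3|1|1
3|3|1|2|3|1
3|0|2|1|3|0
[7] 3|1|2|3|2|2
2|3|3|1|1|2
2|2|3|3|1|2
1|3|0|3|1|1
3|3|1|2|3|1
3|0|2|1|3|0
[8] 3|1|2|3|2|2
2|3|3|1|1|2
2|3|3|3|1|2
3|1|1|3|1|1
1|1|2|2|3|1
0|2|2|1|3|0
[9] 3|1|2|3|2|2
2|3|3|1|1|2
2|3|3|3|1|2
3|2|1|3|1|1
1|1|2|2|3|1
0|2|2|1|3|0

68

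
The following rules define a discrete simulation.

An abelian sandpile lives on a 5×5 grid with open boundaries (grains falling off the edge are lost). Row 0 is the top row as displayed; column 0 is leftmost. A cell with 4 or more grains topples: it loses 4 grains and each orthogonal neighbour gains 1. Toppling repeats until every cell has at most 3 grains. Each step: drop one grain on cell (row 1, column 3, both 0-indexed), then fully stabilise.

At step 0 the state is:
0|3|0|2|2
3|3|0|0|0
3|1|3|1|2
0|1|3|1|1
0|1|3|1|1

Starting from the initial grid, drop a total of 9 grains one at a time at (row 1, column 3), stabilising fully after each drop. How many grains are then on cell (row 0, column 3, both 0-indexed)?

gen 0: 0|3|0|2|2
3|3|0|0|0
3|1|3|1|2
0|1|3|1|1
0|1|3|1|1
gen 1: 0|3|0|2|2
3|3|0|1|0
3|1|3|1|2
0|1|3|1|1
0|1|3|1|1
gen 2: 0|3|0|2|2
3|3|0|2|0
3|1|3|1|2
0|1|3|1|1
0|1|3|1|1
gen 3: 0|3|0|2|2
3|3|0|3|0
3|1|3|1|2
0|1|3|1|1
0|1|3|1|1
gen 4: 0|3|0|3|2
3|3|1|0|1
3|1|3|2|2
0|1|3|1|1
0|1|3|1|1
gen 5: 0|3|0|3|2
3|3|1|1|1
3|1|3|2|2
0|1|3|1|1
0|1|3|1|1
gen 6: 0|3|0|3|2
3|3|1|2|1
3|1|3|2|2
0|1|3|1|1
0|1|3|1|1
gen 7: 0|3|0|3|2
3|3|1|3|1
3|1|3|2|2
0|1|3|1|1
0|1|3|1|1
gen 8: 0|3|1|0|3
3|3|2|1|2
3|1|3|3|2
0|1|3|1|1
0|1|3|1|1
gen 9: 0|3|1|0|3
3|3|2|2|2
3|1|3|3|2
0|1|3|1|1
0|1|3|1|1

0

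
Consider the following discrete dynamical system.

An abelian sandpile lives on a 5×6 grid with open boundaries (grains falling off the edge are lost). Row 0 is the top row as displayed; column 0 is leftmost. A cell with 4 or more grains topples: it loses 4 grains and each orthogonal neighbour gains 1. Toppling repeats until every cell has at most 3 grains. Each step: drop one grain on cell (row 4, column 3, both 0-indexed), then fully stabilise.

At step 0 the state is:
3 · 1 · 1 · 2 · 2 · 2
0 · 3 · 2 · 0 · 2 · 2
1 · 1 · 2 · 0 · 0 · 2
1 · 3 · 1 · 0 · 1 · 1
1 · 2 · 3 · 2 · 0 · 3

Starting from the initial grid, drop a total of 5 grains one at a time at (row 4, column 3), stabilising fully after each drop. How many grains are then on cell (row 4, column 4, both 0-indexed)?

k=0  3 · 1 · 1 · 2 · 2 · 2
0 · 3 · 2 · 0 · 2 · 2
1 · 1 · 2 · 0 · 0 · 2
1 · 3 · 1 · 0 · 1 · 1
1 · 2 · 3 · 2 · 0 · 3
k=1  3 · 1 · 1 · 2 · 2 · 2
0 · 3 · 2 · 0 · 2 · 2
1 · 1 · 2 · 0 · 0 · 2
1 · 3 · 1 · 0 · 1 · 1
1 · 2 · 3 · 3 · 0 · 3
k=2  3 · 1 · 1 · 2 · 2 · 2
0 · 3 · 2 · 0 · 2 · 2
1 · 1 · 2 · 0 · 0 · 2
1 · 3 · 2 · 1 · 1 · 1
1 · 3 · 0 · 1 · 1 · 3
k=3  3 · 1 · 1 · 2 · 2 · 2
0 · 3 · 2 · 0 · 2 · 2
1 · 1 · 2 · 0 · 0 · 2
1 · 3 · 2 · 1 · 1 · 1
1 · 3 · 0 · 2 · 1 · 3
k=4  3 · 1 · 1 · 2 · 2 · 2
0 · 3 · 2 · 0 · 2 · 2
1 · 1 · 2 · 0 · 0 · 2
1 · 3 · 2 · 1 · 1 · 1
1 · 3 · 0 · 3 · 1 · 3
k=5  3 · 1 · 1 · 2 · 2 · 2
0 · 3 · 2 · 0 · 2 · 2
1 · 1 · 2 · 0 · 0 · 2
1 · 3 · 2 · 2 · 1 · 1
1 · 3 · 1 · 0 · 2 · 3

2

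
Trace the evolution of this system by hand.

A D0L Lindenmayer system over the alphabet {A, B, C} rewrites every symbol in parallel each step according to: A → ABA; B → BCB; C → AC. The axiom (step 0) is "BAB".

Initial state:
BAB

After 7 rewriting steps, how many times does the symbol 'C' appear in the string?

936

k=0  BAB
k=1  BCBABABCB
k=2  BCBACBCBABABCBABABCBACBCB
k=3  BCBACBCBABAACBCBACBCBABABCBABABCBACBCBABABCBABABCBACBCBABAACBCBACBCB
k=4  BCBACBCBABAACBCBACBCBABABCBABAABAACBCBACBCBABAACBCBACBCBAB…BABCBACBCBABAACBCBACBCBABABCBABAABAACBCBACBCBABAACBCBACBCB  (len 185)
k=5  BCBACBCBABAACBCBACBCBABABCBABAABAACBCBACBCBABAACBCBACBCBAB…ACBCBACBCBABAACBCBACBCBABABCBABAABAACBCBACBCBABAACBCBACBCB  (len 506)
k=6  BCBACBCBABAACBCBACBCBABABCBABAABAACBCBACBCBABAACBCBACBCBAB…ACBCBACBCBABAACBCBACBCBABABCBABAABAACBCBACBCBABAACBCBACBCB  (len 1390)
k=7  BCBACBCBABAACBCBACBCBABABCBABAABAACBCBACBCBABAACBCBACBCBAB…ACBCBACBCBABAACBCBACBCBABABCBABAABAACBCBACBCBABAACBCBACBCB  (len 3827)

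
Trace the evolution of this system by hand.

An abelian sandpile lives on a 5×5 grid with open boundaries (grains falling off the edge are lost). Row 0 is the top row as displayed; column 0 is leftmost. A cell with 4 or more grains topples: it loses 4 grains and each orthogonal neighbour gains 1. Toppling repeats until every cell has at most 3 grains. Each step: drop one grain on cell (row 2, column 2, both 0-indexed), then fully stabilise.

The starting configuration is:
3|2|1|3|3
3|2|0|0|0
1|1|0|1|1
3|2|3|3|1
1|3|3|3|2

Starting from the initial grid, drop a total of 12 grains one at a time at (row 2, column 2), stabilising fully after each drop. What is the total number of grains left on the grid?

step 0: 3|2|1|3|3
3|2|0|0|0
1|1|0|1|1
3|2|3|3|1
1|3|3|3|2
step 1: 3|2|1|3|3
3|2|0|0|0
1|1|1|1|1
3|2|3|3|1
1|3|3|3|2
step 2: 3|2|1|3|3
3|2|0|0|0
1|1|2|1|1
3|2|3|3|1
1|3|3|3|2
step 3: 3|2|1|3|3
3|2|0|0|0
1|1|3|1|1
3|2|3|3|1
1|3|3|3|2
step 4: 3|2|1|3|3
3|2|1|0|0
2|3|1|3|1
0|1|3|1|2
3|1|2|1|3
step 5: 3|2|1|3|3
3|2|1|0|0
2|3|2|3|1
0|1|3|1|2
3|1|2|1|3
step 6: 3|2|1|3|3
3|2|1|0|0
2|3|3|3|1
0|1|3|1|2
3|1|2|1|3
step 7: 3|2|1|3|3
3|3|2|1|0
3|0|3|0|2
0|3|0|3|2
3|1|3|1|3
step 8: 3|2|1|3|3
3|3|3|1|0
3|1|0|1|2
0|3|1|3|2
3|1|3|1|3
step 9: 3|2|1|3|3
3|3|3|1|0
3|1|1|1|2
0|3|1|3|2
3|1|3|1|3
step 10: 3|2|1|3|3
3|3|3|1|0
3|1|2|1|2
0|3|1|3|2
3|1|3|1|3
step 11: 3|2|1|3|3
3|3|3|1|0
3|1|3|1|2
0|3|1|3|2
3|1|3|1|3
step 12: 1|0|3|3|3
2|3|1|2|0
1|1|2|2|2
2|0|3|3|2
3|2|3|1|3

48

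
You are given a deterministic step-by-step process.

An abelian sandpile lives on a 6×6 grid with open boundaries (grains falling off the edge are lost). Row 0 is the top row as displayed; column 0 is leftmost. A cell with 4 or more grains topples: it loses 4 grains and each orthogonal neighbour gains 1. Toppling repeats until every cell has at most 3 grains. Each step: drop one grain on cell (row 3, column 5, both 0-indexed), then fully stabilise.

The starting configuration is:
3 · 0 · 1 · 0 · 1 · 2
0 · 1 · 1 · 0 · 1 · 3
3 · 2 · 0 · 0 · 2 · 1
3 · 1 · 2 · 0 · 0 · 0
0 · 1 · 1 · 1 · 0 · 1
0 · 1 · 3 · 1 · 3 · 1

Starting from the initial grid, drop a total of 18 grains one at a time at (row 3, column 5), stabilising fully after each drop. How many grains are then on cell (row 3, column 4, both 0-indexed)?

2

0) 3 · 0 · 1 · 0 · 1 · 2
0 · 1 · 1 · 0 · 1 · 3
3 · 2 · 0 · 0 · 2 · 1
3 · 1 · 2 · 0 · 0 · 0
0 · 1 · 1 · 1 · 0 · 1
0 · 1 · 3 · 1 · 3 · 1
1) 3 · 0 · 1 · 0 · 1 · 2
0 · 1 · 1 · 0 · 1 · 3
3 · 2 · 0 · 0 · 2 · 1
3 · 1 · 2 · 0 · 0 · 1
0 · 1 · 1 · 1 · 0 · 1
0 · 1 · 3 · 1 · 3 · 1
2) 3 · 0 · 1 · 0 · 1 · 2
0 · 1 · 1 · 0 · 1 · 3
3 · 2 · 0 · 0 · 2 · 1
3 · 1 · 2 · 0 · 0 · 2
0 · 1 · 1 · 1 · 0 · 1
0 · 1 · 3 · 1 · 3 · 1
3) 3 · 0 · 1 · 0 · 1 · 2
0 · 1 · 1 · 0 · 1 · 3
3 · 2 · 0 · 0 · 2 · 1
3 · 1 · 2 · 0 · 0 · 3
0 · 1 · 1 · 1 · 0 · 1
0 · 1 · 3 · 1 · 3 · 1
4) 3 · 0 · 1 · 0 · 1 · 2
0 · 1 · 1 · 0 · 1 · 3
3 · 2 · 0 · 0 · 2 · 2
3 · 1 · 2 · 0 · 1 · 0
0 · 1 · 1 · 1 · 0 · 2
0 · 1 · 3 · 1 · 3 · 1
5) 3 · 0 · 1 · 0 · 1 · 2
0 · 1 · 1 · 0 · 1 · 3
3 · 2 · 0 · 0 · 2 · 2
3 · 1 · 2 · 0 · 1 · 1
0 · 1 · 1 · 1 · 0 · 2
0 · 1 · 3 · 1 · 3 · 1
6) 3 · 0 · 1 · 0 · 1 · 2
0 · 1 · 1 · 0 · 1 · 3
3 · 2 · 0 · 0 · 2 · 2
3 · 1 · 2 · 0 · 1 · 2
0 · 1 · 1 · 1 · 0 · 2
0 · 1 · 3 · 1 · 3 · 1
7) 3 · 0 · 1 · 0 · 1 · 2
0 · 1 · 1 · 0 · 1 · 3
3 · 2 · 0 · 0 · 2 · 2
3 · 1 · 2 · 0 · 1 · 3
0 · 1 · 1 · 1 · 0 · 2
0 · 1 · 3 · 1 · 3 · 1
8) 3 · 0 · 1 · 0 · 1 · 2
0 · 1 · 1 · 0 · 1 · 3
3 · 2 · 0 · 0 · 2 · 3
3 · 1 · 2 · 0 · 2 · 0
0 · 1 · 1 · 1 · 0 · 3
0 · 1 · 3 · 1 · 3 · 1
9) 3 · 0 · 1 · 0 · 1 · 2
0 · 1 · 1 · 0 · 1 · 3
3 · 2 · 0 · 0 · 2 · 3
3 · 1 · 2 · 0 · 2 · 1
0 · 1 · 1 · 1 · 0 · 3
0 · 1 · 3 · 1 · 3 · 1
10) 3 · 0 · 1 · 0 · 1 · 2
0 · 1 · 1 · 0 · 1 · 3
3 · 2 · 0 · 0 · 2 · 3
3 · 1 · 2 · 0 · 2 · 2
0 · 1 · 1 · 1 · 0 · 3
0 · 1 · 3 · 1 · 3 · 1
11) 3 · 0 · 1 · 0 · 1 · 2
0 · 1 · 1 · 0 · 1 · 3
3 · 2 · 0 · 0 · 2 · 3
3 · 1 · 2 · 0 · 2 · 3
0 · 1 · 1 · 1 · 0 · 3
0 · 1 · 3 · 1 · 3 · 1
12) 3 · 0 · 1 · 0 · 1 · 3
0 · 1 · 1 · 0 · 2 · 0
3 · 2 · 0 · 0 · 3 · 1
3 · 1 · 2 · 0 · 3 · 2
0 · 1 · 1 · 1 · 1 · 0
0 · 1 · 3 · 1 · 3 · 2
13) 3 · 0 · 1 · 0 · 1 · 3
0 · 1 · 1 · 0 · 2 · 0
3 · 2 · 0 · 0 · 3 · 1
3 · 1 · 2 · 0 · 3 · 3
0 · 1 · 1 · 1 · 1 · 0
0 · 1 · 3 · 1 · 3 · 2
14) 3 · 0 · 1 · 0 · 1 · 3
0 · 1 · 1 · 0 · 3 · 0
3 · 2 · 0 · 1 · 0 · 3
3 · 1 · 2 · 1 · 1 · 1
0 · 1 · 1 · 1 · 2 · 1
0 · 1 · 3 · 1 · 3 · 2
15) 3 · 0 · 1 · 0 · 1 · 3
0 · 1 · 1 · 0 · 3 · 0
3 · 2 · 0 · 1 · 0 · 3
3 · 1 · 2 · 1 · 1 · 2
0 · 1 · 1 · 1 · 2 · 1
0 · 1 · 3 · 1 · 3 · 2
16) 3 · 0 · 1 · 0 · 1 · 3
0 · 1 · 1 · 0 · 3 · 0
3 · 2 · 0 · 1 · 0 · 3
3 · 1 · 2 · 1 · 1 · 3
0 · 1 · 1 · 1 · 2 · 1
0 · 1 · 3 · 1 · 3 · 2
17) 3 · 0 · 1 · 0 · 1 · 3
0 · 1 · 1 · 0 · 3 · 1
3 · 2 · 0 · 1 · 1 · 0
3 · 1 · 2 · 1 · 2 · 1
0 · 1 · 1 · 1 · 2 · 2
0 · 1 · 3 · 1 · 3 · 2
18) 3 · 0 · 1 · 0 · 1 · 3
0 · 1 · 1 · 0 · 3 · 1
3 · 2 · 0 · 1 · 1 · 0
3 · 1 · 2 · 1 · 2 · 2
0 · 1 · 1 · 1 · 2 · 2
0 · 1 · 3 · 1 · 3 · 2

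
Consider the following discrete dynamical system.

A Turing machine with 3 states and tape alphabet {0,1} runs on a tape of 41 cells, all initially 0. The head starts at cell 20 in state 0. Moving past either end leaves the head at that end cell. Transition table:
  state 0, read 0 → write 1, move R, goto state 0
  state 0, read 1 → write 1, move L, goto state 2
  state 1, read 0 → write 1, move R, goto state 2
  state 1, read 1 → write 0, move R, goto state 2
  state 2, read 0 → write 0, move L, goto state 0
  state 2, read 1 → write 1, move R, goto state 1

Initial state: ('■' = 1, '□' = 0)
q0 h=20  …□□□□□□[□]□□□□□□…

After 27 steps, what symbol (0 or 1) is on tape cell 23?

t=0: q0 h=20  …□□□□□□[□]□□□□□□…
t=1: q0 h=21  …□□□□□■[□]□□□□□□…
t=2: q0 h=22  …□□□□■■[□]□□□□□□…
t=3: q0 h=23  …□□□■■■[□]□□□□□□…
t=4: q0 h=24  …□□■■■■[□]□□□□□□…
t=5: q0 h=25  …□■■■■■[□]□□□□□□…
t=6: q0 h=26  …■■■■■■[□]□□□□□□…
t=7: q0 h=27  …■■■■■■[□]□□□□□□…
t=8: q0 h=28  …■■■■■■[□]□□□□□□…
t=9: q0 h=29  …■■■■■■[□]□□□□□□…
t=10: q0 h=30  …■■■■■■[□]□□□□□□…
t=11: q0 h=31  …■■■■■■[□]□□□□□□…
t=12: q0 h=32  …■■■■■■[□]□□□□□□…
t=13: q0 h=33  …■■■■■■[□]□□□□□□…
t=14: q0 h=34  …■■■■■■[□]□□□□□□|
t=15: q0 h=35  …■■■■■■[□]□□□□□|
t=16: q0 h=36  …■■■■■■[□]□□□□|
t=17: q0 h=37  …■■■■■■[□]□□□|
t=18: q0 h=38  …■■■■■■[□]□□|
t=19: q0 h=39  …■■■■■■[□]□|
t=20: q0 h=40  …■■■■■■[□]|
t=21: q0 h=40  …■■■■■■[■]|
t=22: q2 h=39  …■■■■■■[■]■|
t=23: q1 h=40  …■■■■■■[■]|
t=24: q2 h=40  …■■■■■■[□]|
t=25: q0 h=39  …■■■■■■[■]□|
t=26: q2 h=38  …■■■■■■[■]■□|
t=27: q1 h=39  …■■■■■■[■]□|

1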